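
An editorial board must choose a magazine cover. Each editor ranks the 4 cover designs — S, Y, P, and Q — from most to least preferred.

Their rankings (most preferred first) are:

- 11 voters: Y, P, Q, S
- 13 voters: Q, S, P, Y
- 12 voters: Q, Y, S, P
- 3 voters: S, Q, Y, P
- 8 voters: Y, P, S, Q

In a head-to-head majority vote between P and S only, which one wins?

S

Ballots ranking P above S: 11+8 = 19.
Ballots ranking S above P: 13+12+3 = 28.
S wins the head-to-head, 28–19.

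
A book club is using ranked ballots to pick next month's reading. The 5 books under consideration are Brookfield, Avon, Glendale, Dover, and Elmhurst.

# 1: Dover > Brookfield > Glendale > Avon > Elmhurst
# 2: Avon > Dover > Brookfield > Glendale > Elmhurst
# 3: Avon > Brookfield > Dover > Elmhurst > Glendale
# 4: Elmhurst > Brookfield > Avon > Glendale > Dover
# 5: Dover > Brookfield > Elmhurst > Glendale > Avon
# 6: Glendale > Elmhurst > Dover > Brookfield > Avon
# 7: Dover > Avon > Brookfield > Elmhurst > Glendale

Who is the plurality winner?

Dover

First-place vote totals:
  Brookfield: 0
  Avon: 2
  Glendale: 1
  Dover: 3
  Elmhurst: 1
Dover has the most first-place votes.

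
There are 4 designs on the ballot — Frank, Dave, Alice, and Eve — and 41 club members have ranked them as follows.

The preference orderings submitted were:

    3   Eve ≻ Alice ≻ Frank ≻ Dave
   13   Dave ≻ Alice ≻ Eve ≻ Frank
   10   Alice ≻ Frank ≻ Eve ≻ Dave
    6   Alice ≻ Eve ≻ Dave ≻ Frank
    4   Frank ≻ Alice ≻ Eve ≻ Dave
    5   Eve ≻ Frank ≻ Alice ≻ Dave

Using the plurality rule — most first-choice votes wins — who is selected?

First-place vote totals:
  Frank: 4
  Dave: 13
  Alice: 16
  Eve: 8
Alice has the most first-place votes.

Alice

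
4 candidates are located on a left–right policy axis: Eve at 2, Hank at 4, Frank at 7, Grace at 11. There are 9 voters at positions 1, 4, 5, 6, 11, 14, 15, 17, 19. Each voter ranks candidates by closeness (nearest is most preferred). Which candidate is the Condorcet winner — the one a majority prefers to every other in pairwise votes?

Grace

With single-peaked preferences on a line, the Condorcet winner is the candidate closest to the median voter.
The median voter (position 11) is closest to Grace at 11.
Check: Grace vs Frank — voters closer to Grace: 5 of 9.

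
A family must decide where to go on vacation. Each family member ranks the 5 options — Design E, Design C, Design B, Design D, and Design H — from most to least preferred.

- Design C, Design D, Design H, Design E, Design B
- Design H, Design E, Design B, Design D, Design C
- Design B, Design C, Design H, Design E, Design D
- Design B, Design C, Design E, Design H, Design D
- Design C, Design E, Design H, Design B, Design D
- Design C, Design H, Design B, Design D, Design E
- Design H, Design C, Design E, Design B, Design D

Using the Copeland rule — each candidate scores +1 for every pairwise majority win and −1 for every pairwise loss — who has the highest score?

Design C

Pairwise results:
  Design E vs Design C: Design C wins 6–1.
  Design E vs Design B: Design E wins 4–3.
  Design E vs Design D: Design E wins 5–2.
  Design E vs Design H: Design H wins 5–2.
  Design C vs Design B: Design C wins 4–3.
  Design C vs Design D: Design C wins 6–1.
  Design C vs Design H: Design C wins 5–2.
  Design B vs Design D: Design B wins 6–1.
  Design B vs Design H: Design H wins 5–2.
  Design D vs Design H: Design H wins 6–1.
Copeland scores (wins − losses):
  Design E: 2 − 2 = 0
  Design C: 4 − 0 = 4
  Design B: 1 − 3 = -2
  Design D: 0 − 4 = -4
  Design H: 3 − 1 = 2
Design C has the best Copeland score.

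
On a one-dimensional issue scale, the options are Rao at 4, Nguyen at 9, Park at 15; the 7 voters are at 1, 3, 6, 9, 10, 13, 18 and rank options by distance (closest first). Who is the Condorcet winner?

Nguyen

With single-peaked preferences on a line, the Condorcet winner is the candidate closest to the median voter.
The median voter (position 9) is closest to Nguyen at 9.
Check: Nguyen vs Park — voters closer to Nguyen: 5 of 7.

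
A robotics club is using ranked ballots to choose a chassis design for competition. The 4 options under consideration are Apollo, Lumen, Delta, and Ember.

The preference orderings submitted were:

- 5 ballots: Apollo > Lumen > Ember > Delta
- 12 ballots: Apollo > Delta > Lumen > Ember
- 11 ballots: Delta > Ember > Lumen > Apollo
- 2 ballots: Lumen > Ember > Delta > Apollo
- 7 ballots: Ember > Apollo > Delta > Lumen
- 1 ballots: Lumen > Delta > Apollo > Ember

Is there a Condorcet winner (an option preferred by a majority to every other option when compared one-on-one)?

No

Head-to-head results (38 voters total):
Apollo vs Lumen: Apollo wins 24–14.
Apollo vs Delta: Apollo wins 24–14.
Apollo vs Ember: Ember wins 20–18.
Lumen vs Delta: Delta wins 30–8.
Lumen vs Ember: Lumen wins 20–18.
Delta vs Ember: Delta wins 24–14.
No candidate beats all others: Apollo beats Lumen beats Ember beats Apollo, a majority cycle.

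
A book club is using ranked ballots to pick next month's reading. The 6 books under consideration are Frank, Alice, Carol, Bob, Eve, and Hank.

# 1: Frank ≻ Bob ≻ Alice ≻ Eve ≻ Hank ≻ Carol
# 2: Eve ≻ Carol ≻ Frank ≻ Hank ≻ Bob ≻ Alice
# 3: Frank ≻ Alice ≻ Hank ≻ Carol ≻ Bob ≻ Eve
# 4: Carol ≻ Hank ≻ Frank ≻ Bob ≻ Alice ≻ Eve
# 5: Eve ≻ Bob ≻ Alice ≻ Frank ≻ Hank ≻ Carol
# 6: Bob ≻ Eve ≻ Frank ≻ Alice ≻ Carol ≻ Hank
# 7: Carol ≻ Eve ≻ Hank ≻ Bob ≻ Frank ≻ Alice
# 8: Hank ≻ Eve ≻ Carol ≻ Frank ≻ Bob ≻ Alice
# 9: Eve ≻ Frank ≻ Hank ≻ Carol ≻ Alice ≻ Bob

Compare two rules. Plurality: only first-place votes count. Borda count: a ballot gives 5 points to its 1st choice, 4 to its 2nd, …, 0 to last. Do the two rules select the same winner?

Plurality first-place counts: Frank 2, Alice 0, Carol 2, Bob 1, Eve 3, Hank 1 → Eve.
Borda totals: Frank 28, Alice 14, Carol 22, Bob 20, Eve 29, Hank 22 → Eve.
The two rules agree on Eve.

Yes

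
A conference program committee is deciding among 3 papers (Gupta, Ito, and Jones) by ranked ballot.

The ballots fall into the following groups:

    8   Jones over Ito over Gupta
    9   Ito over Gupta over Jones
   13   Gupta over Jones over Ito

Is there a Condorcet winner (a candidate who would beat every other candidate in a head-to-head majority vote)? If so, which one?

Head-to-head results (30 voters total):
Gupta vs Ito: Ito wins 17–13.
Gupta vs Jones: Gupta wins 22–8.
Ito vs Jones: Jones wins 21–9.
No candidate beats all others: Gupta beats Jones beats Ito beats Gupta, a majority cycle.

None — there is no Condorcet winner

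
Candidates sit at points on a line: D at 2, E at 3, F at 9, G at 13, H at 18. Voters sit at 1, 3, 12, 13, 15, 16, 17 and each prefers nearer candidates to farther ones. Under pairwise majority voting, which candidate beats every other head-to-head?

G

With single-peaked preferences on a line, the Condorcet winner is the candidate closest to the median voter.
The median voter (position 13) is closest to G at 13.
Check: G vs D — voters closer to G: 5 of 7.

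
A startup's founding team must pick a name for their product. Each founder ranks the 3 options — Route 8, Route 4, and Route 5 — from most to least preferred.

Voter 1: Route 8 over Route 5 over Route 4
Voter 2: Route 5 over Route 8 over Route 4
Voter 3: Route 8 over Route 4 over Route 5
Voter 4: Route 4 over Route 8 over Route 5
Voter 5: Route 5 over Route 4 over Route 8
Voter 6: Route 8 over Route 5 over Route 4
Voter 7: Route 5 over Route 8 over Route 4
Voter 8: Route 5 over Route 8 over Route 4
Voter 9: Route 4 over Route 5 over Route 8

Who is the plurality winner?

Route 5

First-place vote totals:
  Route 8: 3
  Route 4: 2
  Route 5: 4
Route 5 has the most first-place votes.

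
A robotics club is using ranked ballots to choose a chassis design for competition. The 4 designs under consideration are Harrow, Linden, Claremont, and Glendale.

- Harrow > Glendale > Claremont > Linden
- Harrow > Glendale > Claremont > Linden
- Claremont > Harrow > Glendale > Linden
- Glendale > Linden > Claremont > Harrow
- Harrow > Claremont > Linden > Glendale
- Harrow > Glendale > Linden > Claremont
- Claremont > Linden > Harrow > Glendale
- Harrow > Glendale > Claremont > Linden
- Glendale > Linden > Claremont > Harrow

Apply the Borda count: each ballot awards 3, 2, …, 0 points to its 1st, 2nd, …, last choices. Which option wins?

Borda scores:
  Harrow: 3 + 3 + 2 + 0 + 3 + 3 + 1 + 3 + 0 = 18
  Linden: 0 + 0 + 0 + 2 + 1 + 1 + 2 + 0 + 2 = 8
  Claremont: 1 + 1 + 3 + 1 + 2 + 0 + 3 + 1 + 1 = 13
  Glendale: 2 + 2 + 1 + 3 + 0 + 2 + 0 + 2 + 3 = 15
Harrow has the highest total.

Harrow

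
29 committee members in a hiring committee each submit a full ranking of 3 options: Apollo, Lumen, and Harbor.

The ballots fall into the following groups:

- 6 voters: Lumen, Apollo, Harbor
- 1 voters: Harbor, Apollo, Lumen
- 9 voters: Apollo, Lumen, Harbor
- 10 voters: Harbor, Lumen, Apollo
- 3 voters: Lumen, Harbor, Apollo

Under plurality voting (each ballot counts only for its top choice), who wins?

First-place vote totals:
  Apollo: 9
  Lumen: 9
  Harbor: 11
Harbor has the most first-place votes.

Harbor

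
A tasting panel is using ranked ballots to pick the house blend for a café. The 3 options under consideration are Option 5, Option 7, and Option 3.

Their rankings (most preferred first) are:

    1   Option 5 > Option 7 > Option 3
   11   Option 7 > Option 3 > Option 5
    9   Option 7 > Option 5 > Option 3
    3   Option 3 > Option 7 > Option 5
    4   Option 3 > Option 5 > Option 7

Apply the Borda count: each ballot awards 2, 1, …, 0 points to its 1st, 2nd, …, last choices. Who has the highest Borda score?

Option 7

Borda scores:
  Option 5: 2 + 11·0 + 9·1 + 3·0 + 4·1 = 15
  Option 7: 1 + 11·2 + 9·2 + 3·1 + 4·0 = 44
  Option 3: 0 + 11·1 + 9·0 + 3·2 + 4·2 = 25
Option 7 has the highest total.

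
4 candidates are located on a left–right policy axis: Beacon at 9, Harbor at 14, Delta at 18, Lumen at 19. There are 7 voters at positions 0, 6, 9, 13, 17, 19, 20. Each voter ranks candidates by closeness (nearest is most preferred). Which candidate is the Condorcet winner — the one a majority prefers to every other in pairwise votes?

With single-peaked preferences on a line, the Condorcet winner is the candidate closest to the median voter.
The median voter (position 13) is closest to Harbor at 14.
Check: Harbor vs Beacon — voters closer to Harbor: 4 of 7.

Harbor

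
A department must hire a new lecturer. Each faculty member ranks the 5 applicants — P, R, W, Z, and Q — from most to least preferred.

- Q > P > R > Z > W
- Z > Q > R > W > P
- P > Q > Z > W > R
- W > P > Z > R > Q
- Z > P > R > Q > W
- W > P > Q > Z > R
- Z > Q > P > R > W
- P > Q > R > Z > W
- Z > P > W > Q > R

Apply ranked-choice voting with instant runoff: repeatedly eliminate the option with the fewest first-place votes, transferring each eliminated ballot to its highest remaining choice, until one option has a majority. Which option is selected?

Round 1: Z 4, P 2, W 2, Q 1, R 0. R has the fewest and is eliminated.
Round 2: Z 4, P 2, W 2, Q 1. Q has the fewest and is eliminated.
Round 3: Z 4, P 3, W 2. W has the fewest and is eliminated.
Round 4: P 5, Z 4. P has a majority.

P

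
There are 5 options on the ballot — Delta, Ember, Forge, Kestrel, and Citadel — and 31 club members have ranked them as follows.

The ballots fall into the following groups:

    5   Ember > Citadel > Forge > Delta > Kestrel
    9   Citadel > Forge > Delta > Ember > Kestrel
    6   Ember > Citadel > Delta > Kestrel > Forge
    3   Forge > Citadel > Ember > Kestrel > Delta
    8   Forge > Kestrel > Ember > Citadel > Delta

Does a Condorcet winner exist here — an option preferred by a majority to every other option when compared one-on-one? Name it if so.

No Condorcet winner

Head-to-head results (31 voters total):
Delta vs Ember: Ember wins 22–9.
Delta vs Forge: Forge wins 25–6.
Delta vs Kestrel: Delta wins 20–11.
Delta vs Citadel: Citadel wins 31–0.
Ember vs Forge: Forge wins 20–11.
Ember vs Kestrel: Ember wins 23–8.
Ember vs Citadel: Ember wins 19–12.
Forge vs Kestrel: Forge wins 25–6.
Forge vs Citadel: Citadel wins 20–11.
Kestrel vs Citadel: Citadel wins 23–8.
No candidate beats all others: Ember beats Citadel beats Forge beats Ember, a majority cycle.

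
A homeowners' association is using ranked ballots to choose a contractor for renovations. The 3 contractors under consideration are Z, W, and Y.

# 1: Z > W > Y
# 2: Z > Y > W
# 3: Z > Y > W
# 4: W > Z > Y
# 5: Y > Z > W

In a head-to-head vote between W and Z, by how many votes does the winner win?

Ballots ranking W above Z: 1.
Ballots ranking Z above W: 4.
Z wins 4–1, a margin of 3.

3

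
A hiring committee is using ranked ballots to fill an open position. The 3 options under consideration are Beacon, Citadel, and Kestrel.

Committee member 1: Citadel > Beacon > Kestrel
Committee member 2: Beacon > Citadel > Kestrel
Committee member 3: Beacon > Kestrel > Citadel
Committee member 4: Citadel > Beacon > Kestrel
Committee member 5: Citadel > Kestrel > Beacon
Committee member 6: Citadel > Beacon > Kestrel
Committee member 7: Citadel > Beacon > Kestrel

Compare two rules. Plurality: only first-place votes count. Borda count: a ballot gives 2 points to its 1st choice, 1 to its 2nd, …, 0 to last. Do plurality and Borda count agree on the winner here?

Yes

Plurality first-place counts: Beacon 2, Citadel 5, Kestrel 0 → Citadel.
Borda totals: Beacon 8, Citadel 11, Kestrel 2 → Citadel.
The two rules agree on Citadel.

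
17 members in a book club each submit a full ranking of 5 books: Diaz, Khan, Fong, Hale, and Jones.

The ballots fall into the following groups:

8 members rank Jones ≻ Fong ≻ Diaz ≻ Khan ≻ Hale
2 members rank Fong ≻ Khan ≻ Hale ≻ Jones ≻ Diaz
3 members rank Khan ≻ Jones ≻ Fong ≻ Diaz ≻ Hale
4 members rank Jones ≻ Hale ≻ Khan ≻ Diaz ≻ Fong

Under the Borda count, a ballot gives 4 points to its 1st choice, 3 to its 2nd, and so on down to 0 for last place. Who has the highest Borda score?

Borda scores:
  Diaz: 8·2 + 2·0 + 3·1 + 4·1 = 23
  Khan: 8·1 + 2·3 + 3·4 + 4·2 = 34
  Fong: 8·3 + 2·4 + 3·2 + 4·0 = 38
  Hale: 8·0 + 2·2 + 3·0 + 4·3 = 16
  Jones: 8·4 + 2·1 + 3·3 + 4·4 = 59
Jones has the highest total.

Jones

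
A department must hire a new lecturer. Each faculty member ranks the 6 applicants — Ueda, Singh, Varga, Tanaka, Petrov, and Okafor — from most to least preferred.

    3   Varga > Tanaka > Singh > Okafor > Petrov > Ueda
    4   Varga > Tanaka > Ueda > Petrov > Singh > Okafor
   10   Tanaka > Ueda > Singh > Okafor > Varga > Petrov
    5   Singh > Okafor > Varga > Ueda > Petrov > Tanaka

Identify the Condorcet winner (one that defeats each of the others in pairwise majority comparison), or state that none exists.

Head-to-head results (22 voters total):
Ueda vs Singh: Ueda wins 14–8.
Ueda vs Varga: Varga wins 12–10.
Ueda vs Tanaka: Tanaka wins 17–5.
Ueda vs Petrov: Ueda wins 19–3.
Ueda vs Okafor: Ueda wins 14–8.
Singh vs Varga: Singh wins 15–7.
Singh vs Tanaka: Tanaka wins 17–5.
Singh vs Petrov: Singh wins 18–4.
Singh vs Okafor: Singh wins 22–0.
Varga vs Tanaka: Varga wins 12–10.
Varga vs Petrov: Varga wins 22–0.
Varga vs Okafor: Okafor wins 15–7.
Tanaka vs Petrov: Tanaka wins 17–5.
Tanaka vs Okafor: Tanaka wins 17–5.
Petrov vs Okafor: Okafor wins 18–4.
No candidate beats all others: Ueda beats Singh beats Varga beats Ueda, a majority cycle.

There is no Condorcet winner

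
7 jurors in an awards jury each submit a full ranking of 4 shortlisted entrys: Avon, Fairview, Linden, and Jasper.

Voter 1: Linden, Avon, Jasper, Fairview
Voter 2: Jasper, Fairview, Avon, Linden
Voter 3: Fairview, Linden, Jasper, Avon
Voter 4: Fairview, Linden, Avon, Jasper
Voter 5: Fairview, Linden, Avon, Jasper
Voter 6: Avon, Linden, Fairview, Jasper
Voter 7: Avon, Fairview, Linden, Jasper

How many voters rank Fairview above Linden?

5

Ballots ranking Fairview above Linden: 5.
Ballots ranking Linden above Fairview: 2.
So 5 of 7 voters prefer Fairview to Linden.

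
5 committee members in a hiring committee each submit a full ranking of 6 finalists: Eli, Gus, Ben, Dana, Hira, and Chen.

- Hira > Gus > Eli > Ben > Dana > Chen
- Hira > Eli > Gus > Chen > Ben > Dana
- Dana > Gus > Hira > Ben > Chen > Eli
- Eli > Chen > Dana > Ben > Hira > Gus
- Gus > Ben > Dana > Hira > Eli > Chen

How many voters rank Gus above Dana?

Ballots ranking Gus above Dana: 3.
Ballots ranking Dana above Gus: 2.
So 3 of 5 voters prefer Gus to Dana.

3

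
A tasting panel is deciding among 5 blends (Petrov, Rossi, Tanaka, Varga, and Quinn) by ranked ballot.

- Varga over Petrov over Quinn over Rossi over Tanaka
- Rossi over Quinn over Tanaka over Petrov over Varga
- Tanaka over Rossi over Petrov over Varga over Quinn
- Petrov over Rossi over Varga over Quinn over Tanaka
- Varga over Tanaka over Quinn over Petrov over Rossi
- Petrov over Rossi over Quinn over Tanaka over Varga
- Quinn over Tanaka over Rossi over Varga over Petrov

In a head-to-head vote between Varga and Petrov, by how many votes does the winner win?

Ballots ranking Varga above Petrov: 3.
Ballots ranking Petrov above Varga: 4.
Petrov wins 4–3, a margin of 1.

1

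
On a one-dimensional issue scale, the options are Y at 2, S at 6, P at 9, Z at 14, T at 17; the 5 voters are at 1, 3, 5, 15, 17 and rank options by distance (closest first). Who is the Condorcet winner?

With single-peaked preferences on a line, the Condorcet winner is the candidate closest to the median voter.
The median voter (position 5) is closest to S at 6.
Check: S vs Z — voters closer to S: 3 of 5.

S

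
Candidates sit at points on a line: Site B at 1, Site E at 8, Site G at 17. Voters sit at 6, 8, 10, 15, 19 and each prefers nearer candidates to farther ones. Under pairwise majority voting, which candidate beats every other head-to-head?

Site E

With single-peaked preferences on a line, the Condorcet winner is the candidate closest to the median voter.
The median voter (position 10) is closest to Site E at 8.
Check: Site E vs Site G — voters closer to Site E: 3 of 5.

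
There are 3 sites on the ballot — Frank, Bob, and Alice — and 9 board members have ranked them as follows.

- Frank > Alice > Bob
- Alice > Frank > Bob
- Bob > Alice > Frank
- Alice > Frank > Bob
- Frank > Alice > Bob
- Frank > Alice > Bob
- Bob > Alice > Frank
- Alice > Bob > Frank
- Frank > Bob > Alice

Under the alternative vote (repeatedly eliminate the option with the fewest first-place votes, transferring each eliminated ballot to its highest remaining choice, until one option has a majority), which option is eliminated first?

Round 1: Frank 4, Alice 3, Bob 2. Bob has the fewest and is eliminated.
Round 2: Alice 5, Frank 4. Alice has a majority.

Bob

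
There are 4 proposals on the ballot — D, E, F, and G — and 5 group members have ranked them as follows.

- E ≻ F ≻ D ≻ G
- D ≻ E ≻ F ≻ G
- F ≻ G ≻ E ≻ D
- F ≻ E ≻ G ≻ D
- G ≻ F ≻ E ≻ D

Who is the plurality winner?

First-place vote totals:
  D: 1
  E: 1
  F: 2
  G: 1
F has the most first-place votes.

F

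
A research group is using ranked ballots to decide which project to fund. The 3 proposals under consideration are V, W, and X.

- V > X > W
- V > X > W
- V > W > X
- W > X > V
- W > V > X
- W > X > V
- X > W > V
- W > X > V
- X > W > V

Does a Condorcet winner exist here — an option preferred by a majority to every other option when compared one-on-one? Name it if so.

W

Head-to-head results (9 voters total):
V vs W: W wins 6–3.
V vs X: X wins 5–4.
W vs X: W wins 5–4.
W beats each rival — V (6–3), X (5–4) — so W is the Condorcet winner.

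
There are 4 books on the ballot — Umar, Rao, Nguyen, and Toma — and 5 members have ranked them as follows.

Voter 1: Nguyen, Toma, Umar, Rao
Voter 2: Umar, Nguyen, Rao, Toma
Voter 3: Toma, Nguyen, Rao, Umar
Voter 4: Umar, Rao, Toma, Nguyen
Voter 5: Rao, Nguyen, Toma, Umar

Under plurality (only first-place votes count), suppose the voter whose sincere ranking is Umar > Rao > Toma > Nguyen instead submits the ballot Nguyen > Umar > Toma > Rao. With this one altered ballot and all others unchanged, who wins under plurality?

Nguyen

First-place totals with the altered ballot: Umar 1, Rao 1, Nguyen 2, Toma 1.
The switch changes the winner from Umar to Nguyen.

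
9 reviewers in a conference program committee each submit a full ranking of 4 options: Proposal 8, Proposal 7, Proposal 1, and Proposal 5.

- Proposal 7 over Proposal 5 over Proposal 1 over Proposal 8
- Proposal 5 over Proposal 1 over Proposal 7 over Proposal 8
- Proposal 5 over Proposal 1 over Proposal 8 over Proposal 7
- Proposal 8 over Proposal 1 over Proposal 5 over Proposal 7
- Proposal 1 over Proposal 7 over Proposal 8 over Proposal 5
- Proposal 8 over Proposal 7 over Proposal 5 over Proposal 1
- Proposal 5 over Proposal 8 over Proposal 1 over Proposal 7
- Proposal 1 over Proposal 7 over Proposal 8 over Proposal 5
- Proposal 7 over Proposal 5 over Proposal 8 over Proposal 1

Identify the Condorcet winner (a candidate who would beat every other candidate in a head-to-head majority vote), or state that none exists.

Head-to-head results (9 voters total):
Proposal 8 vs Proposal 7: Proposal 7 wins 5–4.
Proposal 8 vs Proposal 1: Proposal 1 wins 5–4.
Proposal 8 vs Proposal 5: Proposal 5 wins 5–4.
Proposal 7 vs Proposal 1: Proposal 1 wins 6–3.
Proposal 7 vs Proposal 5: Proposal 7 wins 5–4.
Proposal 1 vs Proposal 5: Proposal 5 wins 6–3.
No candidate beats all others: Proposal 7 beats Proposal 5 beats Proposal 1 beats Proposal 7, a majority cycle.

None — there is no Condorcet winner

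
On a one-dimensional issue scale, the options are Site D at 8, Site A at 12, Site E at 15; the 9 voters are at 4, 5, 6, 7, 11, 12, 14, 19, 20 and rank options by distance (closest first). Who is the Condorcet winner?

With single-peaked preferences on a line, the Condorcet winner is the candidate closest to the median voter.
The median voter (position 11) is closest to Site A at 12.
Check: Site A vs Site E — voters closer to Site A: 6 of 9.

Site A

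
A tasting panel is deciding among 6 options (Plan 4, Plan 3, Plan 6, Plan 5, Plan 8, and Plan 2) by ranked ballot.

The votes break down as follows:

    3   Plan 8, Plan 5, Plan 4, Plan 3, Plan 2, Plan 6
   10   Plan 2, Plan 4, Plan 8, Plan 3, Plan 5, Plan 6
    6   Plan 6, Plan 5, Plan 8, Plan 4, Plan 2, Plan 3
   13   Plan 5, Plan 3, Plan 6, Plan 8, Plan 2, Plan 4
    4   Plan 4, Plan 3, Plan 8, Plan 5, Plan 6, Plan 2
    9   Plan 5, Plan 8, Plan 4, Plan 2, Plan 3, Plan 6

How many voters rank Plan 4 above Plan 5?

14

Ballots ranking Plan 4 above Plan 5: 10+4 = 14.
Ballots ranking Plan 5 above Plan 4: 3+6+13+9 = 31.
So 14 of 45 voters prefer Plan 4 to Plan 5.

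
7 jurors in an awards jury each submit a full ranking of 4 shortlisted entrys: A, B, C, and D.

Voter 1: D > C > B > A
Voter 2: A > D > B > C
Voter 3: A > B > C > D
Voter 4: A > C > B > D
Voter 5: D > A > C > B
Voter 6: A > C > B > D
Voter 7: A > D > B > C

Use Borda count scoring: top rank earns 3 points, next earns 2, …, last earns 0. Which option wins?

A

Borda scores:
  A: 0 + 3 + 3 + 3 + 2 + 3 + 3 = 17
  B: 1 + 1 + 2 + 1 + 0 + 1 + 1 = 7
  C: 2 + 0 + 1 + 2 + 1 + 2 + 0 = 8
  D: 3 + 2 + 0 + 0 + 3 + 0 + 2 = 10
A has the highest total.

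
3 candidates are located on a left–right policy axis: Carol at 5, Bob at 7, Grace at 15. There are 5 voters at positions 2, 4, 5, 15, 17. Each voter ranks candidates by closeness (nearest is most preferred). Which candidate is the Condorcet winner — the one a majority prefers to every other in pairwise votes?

Carol

With single-peaked preferences on a line, the Condorcet winner is the candidate closest to the median voter.
The median voter (position 5) is closest to Carol at 5.
Check: Carol vs Grace — voters closer to Carol: 3 of 5.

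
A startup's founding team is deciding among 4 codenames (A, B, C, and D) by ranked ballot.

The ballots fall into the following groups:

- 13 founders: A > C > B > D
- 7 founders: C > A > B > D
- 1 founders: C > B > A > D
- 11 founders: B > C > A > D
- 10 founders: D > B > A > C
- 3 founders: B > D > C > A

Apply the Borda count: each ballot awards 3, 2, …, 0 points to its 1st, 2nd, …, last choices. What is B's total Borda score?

Borda scores:
  A: 13·3 + 7·2 + 1 + 11·1 + 10·1 + 3·0 = 75
  B: 13·1 + 7·1 + 2 + 11·3 + 10·2 + 3·3 = 84
  C: 13·2 + 7·3 + 3 + 11·2 + 10·0 + 3·1 = 75
  D: 13·0 + 7·0 + 0 + 11·0 + 10·3 + 3·2 = 36

84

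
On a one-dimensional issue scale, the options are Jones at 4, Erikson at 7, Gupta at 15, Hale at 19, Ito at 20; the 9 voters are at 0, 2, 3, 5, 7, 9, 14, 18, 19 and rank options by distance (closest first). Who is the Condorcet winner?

Erikson

With single-peaked preferences on a line, the Condorcet winner is the candidate closest to the median voter.
The median voter (position 7) is closest to Erikson at 7.
Check: Erikson vs Jones — voters closer to Erikson: 5 of 9.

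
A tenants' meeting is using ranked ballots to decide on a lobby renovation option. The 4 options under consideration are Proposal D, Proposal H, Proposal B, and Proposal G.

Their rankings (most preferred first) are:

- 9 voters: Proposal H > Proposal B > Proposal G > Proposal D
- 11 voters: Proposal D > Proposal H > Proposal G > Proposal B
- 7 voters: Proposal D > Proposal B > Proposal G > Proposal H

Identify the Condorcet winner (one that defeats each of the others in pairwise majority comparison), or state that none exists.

Proposal D

Head-to-head results (27 voters total):
Proposal D vs Proposal H: Proposal D wins 18–9.
Proposal D vs Proposal B: Proposal D wins 18–9.
Proposal D vs Proposal G: Proposal D wins 18–9.
Proposal H vs Proposal B: Proposal H wins 20–7.
Proposal H vs Proposal G: Proposal H wins 20–7.
Proposal B vs Proposal G: Proposal B wins 16–11.
Proposal D beats each rival — Proposal H (18–9), Proposal B (18–9), Proposal G (18–9) — so Proposal D is the Condorcet winner.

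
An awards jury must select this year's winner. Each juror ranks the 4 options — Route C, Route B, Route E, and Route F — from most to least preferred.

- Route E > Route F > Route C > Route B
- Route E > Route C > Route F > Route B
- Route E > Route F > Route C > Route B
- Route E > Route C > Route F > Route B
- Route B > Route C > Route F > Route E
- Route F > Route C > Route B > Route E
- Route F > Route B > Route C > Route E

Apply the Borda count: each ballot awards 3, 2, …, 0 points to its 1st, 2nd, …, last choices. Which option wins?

Borda scores:
  Route C: 1 + 2 + 1 + 2 + 2 + 2 + 1 = 11
  Route B: 0 + 0 + 0 + 0 + 3 + 1 + 2 = 6
  Route E: 3 + 3 + 3 + 3 + 0 + 0 + 0 = 12
  Route F: 2 + 1 + 2 + 1 + 1 + 3 + 3 = 13
Route F has the highest total.

Route F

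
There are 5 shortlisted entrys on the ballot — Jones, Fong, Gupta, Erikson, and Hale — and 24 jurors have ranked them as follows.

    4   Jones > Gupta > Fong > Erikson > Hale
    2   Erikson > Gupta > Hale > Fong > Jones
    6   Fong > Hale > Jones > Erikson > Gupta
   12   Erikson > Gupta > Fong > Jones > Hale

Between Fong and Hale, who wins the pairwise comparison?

Ballots ranking Fong above Hale: 4+6+12 = 22.
Ballots ranking Hale above Fong: 2.
Fong wins the head-to-head, 22–2.

Fong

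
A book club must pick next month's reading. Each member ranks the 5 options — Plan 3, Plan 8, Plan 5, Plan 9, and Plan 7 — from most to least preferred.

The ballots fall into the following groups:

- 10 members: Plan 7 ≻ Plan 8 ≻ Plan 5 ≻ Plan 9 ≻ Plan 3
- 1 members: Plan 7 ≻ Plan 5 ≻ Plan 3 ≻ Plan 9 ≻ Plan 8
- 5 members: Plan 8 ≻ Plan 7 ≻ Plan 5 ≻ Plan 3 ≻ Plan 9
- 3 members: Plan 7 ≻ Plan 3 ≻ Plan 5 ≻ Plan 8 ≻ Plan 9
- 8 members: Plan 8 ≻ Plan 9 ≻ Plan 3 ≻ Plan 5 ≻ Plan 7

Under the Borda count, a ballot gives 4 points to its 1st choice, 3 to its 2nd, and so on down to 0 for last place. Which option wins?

Borda scores:
  Plan 3: 10·0 + 2 + 5·1 + 3·3 + 8·2 = 32
  Plan 8: 10·3 + 0 + 5·4 + 3·1 + 8·4 = 85
  Plan 5: 10·2 + 3 + 5·2 + 3·2 + 8·1 = 47
  Plan 9: 10·1 + 1 + 5·0 + 3·0 + 8·3 = 35
  Plan 7: 10·4 + 4 + 5·3 + 3·4 + 8·0 = 71
Plan 8 has the highest total.

Plan 8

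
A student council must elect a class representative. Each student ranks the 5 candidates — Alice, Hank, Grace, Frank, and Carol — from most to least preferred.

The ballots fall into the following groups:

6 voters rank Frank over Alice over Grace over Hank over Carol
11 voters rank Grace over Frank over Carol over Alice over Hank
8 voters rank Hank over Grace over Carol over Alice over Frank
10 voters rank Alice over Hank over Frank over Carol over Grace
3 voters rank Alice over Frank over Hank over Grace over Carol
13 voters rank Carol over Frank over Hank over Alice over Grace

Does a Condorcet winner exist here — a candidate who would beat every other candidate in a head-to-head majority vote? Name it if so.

Head-to-head results (51 voters total):
Alice vs Hank: Alice wins 30–21.
Alice vs Grace: Alice wins 32–19.
Alice vs Frank: Frank wins 30–21.
Alice vs Carol: Carol wins 32–19.
Hank vs Grace: Hank wins 34–17.
Hank vs Frank: Frank wins 33–18.
Hank vs Carol: Hank wins 27–24.
Grace vs Frank: Frank wins 32–19.
Grace vs Carol: Grace wins 28–23.
Frank vs Carol: Frank wins 30–21.
Frank beats each rival — Alice (30–21), Hank (33–18), Grace (32–19), Carol (30–21) — so Frank is the Condorcet winner.

Frank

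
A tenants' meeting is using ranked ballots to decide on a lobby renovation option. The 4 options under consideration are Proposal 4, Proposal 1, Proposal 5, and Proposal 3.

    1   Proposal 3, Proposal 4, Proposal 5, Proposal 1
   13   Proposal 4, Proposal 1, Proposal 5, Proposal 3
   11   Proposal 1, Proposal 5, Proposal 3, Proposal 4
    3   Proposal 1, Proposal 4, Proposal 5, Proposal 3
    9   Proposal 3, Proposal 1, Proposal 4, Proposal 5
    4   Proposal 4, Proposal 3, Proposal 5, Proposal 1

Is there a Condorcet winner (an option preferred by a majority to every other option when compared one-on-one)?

Yes

Head-to-head results (41 voters total):
Proposal 4 vs Proposal 1: Proposal 1 wins 23–18.
Proposal 4 vs Proposal 5: Proposal 4 wins 30–11.
Proposal 4 vs Proposal 3: Proposal 3 wins 21–20.
Proposal 1 vs Proposal 5: Proposal 1 wins 36–5.
Proposal 1 vs Proposal 3: Proposal 1 wins 27–14.
Proposal 5 vs Proposal 3: Proposal 5 wins 27–14.
Proposal 1 beats each rival — Proposal 4 (23–18), Proposal 5 (36–5), Proposal 3 (27–14) — so Proposal 1 is the Condorcet winner.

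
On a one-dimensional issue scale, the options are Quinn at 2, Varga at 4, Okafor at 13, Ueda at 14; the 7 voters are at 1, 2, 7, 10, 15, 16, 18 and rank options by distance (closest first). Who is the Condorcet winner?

Okafor

With single-peaked preferences on a line, the Condorcet winner is the candidate closest to the median voter.
The median voter (position 10) is closest to Okafor at 13.
Check: Okafor vs Ueda — voters closer to Okafor: 4 of 7.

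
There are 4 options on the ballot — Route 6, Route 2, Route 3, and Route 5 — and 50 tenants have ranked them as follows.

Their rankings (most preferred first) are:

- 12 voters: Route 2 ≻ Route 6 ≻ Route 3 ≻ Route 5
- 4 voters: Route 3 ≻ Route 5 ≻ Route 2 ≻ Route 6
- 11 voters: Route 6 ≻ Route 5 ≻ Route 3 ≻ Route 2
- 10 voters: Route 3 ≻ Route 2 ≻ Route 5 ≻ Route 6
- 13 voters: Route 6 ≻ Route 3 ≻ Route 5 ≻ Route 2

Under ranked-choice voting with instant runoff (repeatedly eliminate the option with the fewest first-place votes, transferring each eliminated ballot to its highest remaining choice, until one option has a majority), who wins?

Round 1: Route 6 24, Route 3 14, Route 2 12, Route 5 0. Route 5 has the fewest and is eliminated.
Round 2: Route 6 24, Route 3 14, Route 2 12. Route 2 has the fewest and is eliminated.
Round 3: Route 6 36, Route 3 14. Route 6 has a majority.

Route 6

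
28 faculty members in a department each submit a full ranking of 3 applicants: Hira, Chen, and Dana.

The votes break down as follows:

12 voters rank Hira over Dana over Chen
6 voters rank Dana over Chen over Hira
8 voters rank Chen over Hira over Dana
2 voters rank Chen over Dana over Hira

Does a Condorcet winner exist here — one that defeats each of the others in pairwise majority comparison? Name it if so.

There is no Condorcet winner

Head-to-head results (28 voters total):
Hira vs Chen: Chen wins 16–12.
Hira vs Dana: Hira wins 20–8.
Chen vs Dana: Dana wins 18–10.
No candidate beats all others: Hira beats Dana beats Chen beats Hira, a majority cycle.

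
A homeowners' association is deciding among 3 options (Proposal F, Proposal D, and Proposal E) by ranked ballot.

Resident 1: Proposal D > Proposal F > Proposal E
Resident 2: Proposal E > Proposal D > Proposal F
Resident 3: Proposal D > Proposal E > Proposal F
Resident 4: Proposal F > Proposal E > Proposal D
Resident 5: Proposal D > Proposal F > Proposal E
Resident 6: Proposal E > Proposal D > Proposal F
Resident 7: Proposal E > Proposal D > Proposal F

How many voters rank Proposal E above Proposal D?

4

Ballots ranking Proposal E above Proposal D: 4.
Ballots ranking Proposal D above Proposal E: 3.
So 4 of 7 voters prefer Proposal E to Proposal D.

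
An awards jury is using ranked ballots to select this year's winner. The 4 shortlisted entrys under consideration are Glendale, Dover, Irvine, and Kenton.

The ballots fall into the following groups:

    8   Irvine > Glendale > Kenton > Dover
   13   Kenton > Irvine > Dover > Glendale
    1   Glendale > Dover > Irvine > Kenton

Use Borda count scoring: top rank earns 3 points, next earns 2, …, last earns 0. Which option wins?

Borda scores:
  Glendale: 8·2 + 13·0 + 3 = 19
  Dover: 8·0 + 13·1 + 2 = 15
  Irvine: 8·3 + 13·2 + 1 = 51
  Kenton: 8·1 + 13·3 + 0 = 47
Irvine has the highest total.

Irvine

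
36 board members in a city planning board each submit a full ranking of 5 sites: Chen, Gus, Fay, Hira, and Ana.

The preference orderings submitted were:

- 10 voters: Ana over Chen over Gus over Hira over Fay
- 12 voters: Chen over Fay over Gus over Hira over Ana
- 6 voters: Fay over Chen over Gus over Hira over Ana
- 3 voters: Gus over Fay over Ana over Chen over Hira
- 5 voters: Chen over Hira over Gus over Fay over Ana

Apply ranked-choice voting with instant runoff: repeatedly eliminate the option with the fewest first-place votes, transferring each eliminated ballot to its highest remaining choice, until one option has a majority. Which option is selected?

Chen

Round 1: Chen 17, Ana 10, Fay 6, Gus 3, Hira 0. Hira has the fewest and is eliminated.
Round 2: Chen 17, Ana 10, Fay 6, Gus 3. Gus has the fewest and is eliminated.
Round 3: Chen 17, Ana 10, Fay 9. Fay has the fewest and is eliminated.
Round 4: Chen 23, Ana 13. Chen has a majority.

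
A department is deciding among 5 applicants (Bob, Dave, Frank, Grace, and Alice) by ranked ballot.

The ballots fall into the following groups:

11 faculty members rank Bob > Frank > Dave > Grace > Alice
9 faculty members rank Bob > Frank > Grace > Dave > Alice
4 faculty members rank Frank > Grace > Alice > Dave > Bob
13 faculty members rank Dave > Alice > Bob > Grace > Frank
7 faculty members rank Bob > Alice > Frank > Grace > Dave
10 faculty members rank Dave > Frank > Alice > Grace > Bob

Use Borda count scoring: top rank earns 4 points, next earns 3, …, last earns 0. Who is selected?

Borda scores:
  Bob: 11·4 + 9·4 + 4·0 + 13·2 + 7·4 + 10·0 = 134
  Dave: 11·2 + 9·1 + 4·1 + 13·4 + 7·0 + 10·4 = 127
  Frank: 11·3 + 9·3 + 4·4 + 13·0 + 7·2 + 10·3 = 120
  Grace: 11·1 + 9·2 + 4·3 + 13·1 + 7·1 + 10·1 = 71
  Alice: 11·0 + 9·0 + 4·2 + 13·3 + 7·3 + 10·2 = 88
Bob has the highest total.

Bob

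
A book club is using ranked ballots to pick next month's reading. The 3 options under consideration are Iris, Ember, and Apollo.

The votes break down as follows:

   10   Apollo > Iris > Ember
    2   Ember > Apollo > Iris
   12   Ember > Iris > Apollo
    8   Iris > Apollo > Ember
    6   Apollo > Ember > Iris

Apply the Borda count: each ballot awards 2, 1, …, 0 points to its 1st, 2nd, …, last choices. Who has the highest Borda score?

Borda scores:
  Iris: 10·1 + 2·0 + 12·1 + 8·2 + 6·0 = 38
  Ember: 10·0 + 2·2 + 12·2 + 8·0 + 6·1 = 34
  Apollo: 10·2 + 2·1 + 12·0 + 8·1 + 6·2 = 42
Apollo has the highest total.

Apollo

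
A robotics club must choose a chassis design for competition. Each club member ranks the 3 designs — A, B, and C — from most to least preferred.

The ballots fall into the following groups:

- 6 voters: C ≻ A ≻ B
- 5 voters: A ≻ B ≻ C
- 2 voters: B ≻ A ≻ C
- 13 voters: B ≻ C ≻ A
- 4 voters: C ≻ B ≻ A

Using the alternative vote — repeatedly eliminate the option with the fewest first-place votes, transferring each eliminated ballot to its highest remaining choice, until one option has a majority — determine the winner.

Round 1: B 15, C 10, A 5. A has the fewest and is eliminated.
Round 2: B 20, C 10. B has a majority.

B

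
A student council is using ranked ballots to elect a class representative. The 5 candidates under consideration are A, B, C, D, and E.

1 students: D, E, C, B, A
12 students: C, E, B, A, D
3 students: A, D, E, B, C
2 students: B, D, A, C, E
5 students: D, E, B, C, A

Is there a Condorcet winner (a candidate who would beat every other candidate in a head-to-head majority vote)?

Head-to-head results (23 voters total):
A vs B: B wins 20–3.
A vs C: C wins 18–5.
A vs D: A wins 15–8.
A vs E: E wins 18–5.
B vs C: C wins 13–10.
B vs D: B wins 14–9.
B vs E: E wins 21–2.
C vs D: C wins 12–11.
C vs E: C wins 14–9.
D vs E: E wins 12–11.
C beats each rival — A (18–5), B (13–10), D (12–11), E (14–9) — so C is the Condorcet winner.

Yes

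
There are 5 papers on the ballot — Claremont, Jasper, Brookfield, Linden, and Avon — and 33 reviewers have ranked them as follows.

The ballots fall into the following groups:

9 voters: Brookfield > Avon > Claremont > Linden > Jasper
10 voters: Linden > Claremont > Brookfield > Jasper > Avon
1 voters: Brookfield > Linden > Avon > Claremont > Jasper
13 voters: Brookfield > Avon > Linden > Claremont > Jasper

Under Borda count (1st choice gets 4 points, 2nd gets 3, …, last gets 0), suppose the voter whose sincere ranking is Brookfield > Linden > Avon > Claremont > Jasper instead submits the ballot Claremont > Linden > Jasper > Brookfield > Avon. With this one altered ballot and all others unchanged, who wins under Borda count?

Brookfield

Borda totals with the altered ballot: Claremont 65, Jasper 12, Brookfield 109, Linden 78, Avon 66.
The winner is unchanged: still Brookfield.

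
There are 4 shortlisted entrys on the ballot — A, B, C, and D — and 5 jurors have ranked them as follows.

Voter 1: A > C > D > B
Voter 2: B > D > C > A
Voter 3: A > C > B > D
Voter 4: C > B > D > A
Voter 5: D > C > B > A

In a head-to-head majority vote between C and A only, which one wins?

Ballots ranking C above A: 3.
Ballots ranking A above C: 2.
C wins the head-to-head, 3–2.

C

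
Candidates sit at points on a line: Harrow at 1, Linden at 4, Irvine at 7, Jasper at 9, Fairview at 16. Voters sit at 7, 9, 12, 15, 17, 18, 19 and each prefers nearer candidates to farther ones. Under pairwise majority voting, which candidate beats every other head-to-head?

With single-peaked preferences on a line, the Condorcet winner is the candidate closest to the median voter.
The median voter (position 15) is closest to Fairview at 16.
Check: Fairview vs Jasper — voters closer to Fairview: 4 of 7.

Fairview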